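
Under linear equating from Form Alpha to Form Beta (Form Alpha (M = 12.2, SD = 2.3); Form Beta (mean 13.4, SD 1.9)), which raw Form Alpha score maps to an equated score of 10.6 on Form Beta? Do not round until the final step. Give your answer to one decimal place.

8.8

Invert y = (SD_Y/SD_X)(x − M_X) + M_Y:
x = (SD_X/SD_Y)(y − M_Y) + M_X = (2.3/1.9)(10.6 − 13.4) + 12.2
x = 1.210526 × -2.800 + 12.2 = 8.8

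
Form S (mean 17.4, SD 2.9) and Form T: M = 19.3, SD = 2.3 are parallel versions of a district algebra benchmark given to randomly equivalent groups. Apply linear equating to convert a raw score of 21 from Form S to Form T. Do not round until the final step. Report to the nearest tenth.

22.2

Linear equating: y = (SD_Y/SD_X)(x − M_X) + M_Y
y = (2.3/2.9)(21 − 17.4) + 19.3
y = 0.793103 × 3.6 + 19.3 = 2.8552 + 19.3 = 22.2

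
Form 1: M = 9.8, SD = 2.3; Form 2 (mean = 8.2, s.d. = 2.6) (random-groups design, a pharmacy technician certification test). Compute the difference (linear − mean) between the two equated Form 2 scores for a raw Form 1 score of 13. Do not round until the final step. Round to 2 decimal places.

0.42

Mean-equated: 13 + (8.2 − 9.8) = 11.40
Linear-equated: (2.6/2.3)(13 − 9.8) + 8.2 = 11.817
Difference = 11.817 − 11.40 = 0.42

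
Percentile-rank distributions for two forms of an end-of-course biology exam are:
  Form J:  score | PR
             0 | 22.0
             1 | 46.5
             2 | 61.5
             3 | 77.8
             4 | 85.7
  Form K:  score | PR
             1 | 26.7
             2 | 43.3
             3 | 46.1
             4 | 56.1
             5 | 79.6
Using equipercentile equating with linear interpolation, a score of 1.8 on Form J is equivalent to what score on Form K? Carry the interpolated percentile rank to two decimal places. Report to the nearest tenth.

PR of 1.8 on Form J: 46.5 + (1.8 − 1)/(2 − 1) × (61.5 − 46.5) = 58.50
On Form K, PR 58.50 falls between score 4 (PR 56.1) and 5 (PR 79.6).
Interpolate: 4 + (58.50 − 56.1)/(79.6 − 56.1) × (5 − 4) = 4.1

4.1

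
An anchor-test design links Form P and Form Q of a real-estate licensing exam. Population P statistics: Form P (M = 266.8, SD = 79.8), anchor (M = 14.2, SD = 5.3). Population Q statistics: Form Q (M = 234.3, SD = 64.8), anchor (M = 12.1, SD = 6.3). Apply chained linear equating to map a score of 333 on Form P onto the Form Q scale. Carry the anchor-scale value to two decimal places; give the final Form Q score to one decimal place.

Form P → anchor (Population P): v = (5.3/79.8)(333 − 266.8) + 14.2 = 18.60
anchor → Form Q (Population Q): y = (64.8/6.3)(18.60 − 12.1) + 234.3 = 301.2

301.2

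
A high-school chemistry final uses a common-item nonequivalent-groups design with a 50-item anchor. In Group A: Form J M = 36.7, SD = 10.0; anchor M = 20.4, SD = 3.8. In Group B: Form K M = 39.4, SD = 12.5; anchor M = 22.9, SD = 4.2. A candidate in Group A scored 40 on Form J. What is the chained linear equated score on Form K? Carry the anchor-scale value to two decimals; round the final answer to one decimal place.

35.7

Form J → anchor (Group A): v = (3.8/10.0)(40 − 36.7) + 20.4 = 21.65
anchor → Form K (Group B): y = (12.5/4.2)(21.65 − 22.9) + 39.4 = 35.7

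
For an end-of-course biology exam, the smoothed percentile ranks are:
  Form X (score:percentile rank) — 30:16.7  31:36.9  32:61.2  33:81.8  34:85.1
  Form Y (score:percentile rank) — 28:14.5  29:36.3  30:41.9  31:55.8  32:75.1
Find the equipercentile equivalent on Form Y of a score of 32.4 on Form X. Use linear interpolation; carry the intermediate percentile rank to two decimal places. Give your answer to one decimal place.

31.7

PR of 32.4 on Form X: 61.2 + (32.4 − 32)/(33 − 32) × (81.8 − 61.2) = 69.44
On Form Y, PR 69.44 falls between score 31 (PR 55.8) and 32 (PR 75.1).
Interpolate: 31 + (69.44 − 55.8)/(75.1 − 55.8) × (32 − 31) = 31.7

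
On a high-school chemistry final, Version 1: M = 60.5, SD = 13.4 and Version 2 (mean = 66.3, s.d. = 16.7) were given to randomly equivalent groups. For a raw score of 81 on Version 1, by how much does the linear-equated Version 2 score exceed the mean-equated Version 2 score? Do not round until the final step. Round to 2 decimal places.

5.05

Mean-equated: 81 + (66.3 − 60.5) = 86.80
Linear-equated: (16.7/13.4)(81 − 60.5) + 66.3 = 91.849
Difference = 91.849 − 86.80 = 5.05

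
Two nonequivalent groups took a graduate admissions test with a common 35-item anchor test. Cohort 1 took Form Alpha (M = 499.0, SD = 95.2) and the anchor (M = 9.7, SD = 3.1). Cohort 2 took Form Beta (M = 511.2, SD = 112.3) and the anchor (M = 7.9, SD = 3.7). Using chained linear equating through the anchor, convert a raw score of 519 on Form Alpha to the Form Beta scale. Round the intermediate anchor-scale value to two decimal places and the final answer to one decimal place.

Form Alpha → anchor (Cohort 1): v = (3.1/95.2)(519 − 499.0) + 9.7 = 10.35
anchor → Form Beta (Cohort 2): y = (112.3/3.7)(10.35 − 7.9) + 511.2 = 585.6

585.6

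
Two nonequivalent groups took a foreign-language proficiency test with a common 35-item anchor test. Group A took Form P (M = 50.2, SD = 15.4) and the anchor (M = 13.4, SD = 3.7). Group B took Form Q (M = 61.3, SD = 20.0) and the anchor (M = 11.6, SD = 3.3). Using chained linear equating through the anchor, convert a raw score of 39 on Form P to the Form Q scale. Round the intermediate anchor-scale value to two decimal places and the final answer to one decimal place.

Form P → anchor (Group A): v = (3.7/15.4)(39 − 50.2) + 13.4 = 10.71
anchor → Form Q (Group B): y = (20.0/3.3)(10.71 − 11.6) + 61.3 = 55.9

55.9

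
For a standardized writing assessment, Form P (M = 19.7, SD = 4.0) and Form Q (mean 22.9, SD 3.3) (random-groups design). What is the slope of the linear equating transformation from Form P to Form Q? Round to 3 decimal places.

A = SD_Y / SD_X = 3.3 / 4.0 = 0.825

0.825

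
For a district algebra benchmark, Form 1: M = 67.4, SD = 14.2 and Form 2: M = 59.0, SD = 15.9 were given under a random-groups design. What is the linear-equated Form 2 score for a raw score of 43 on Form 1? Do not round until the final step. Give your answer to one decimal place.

31.7

Linear equating: y = (SD_Y/SD_X)(x − M_X) + M_Y
y = (15.9/14.2)(43 − 67.4) + 59.0
y = 1.119718 × -24.4 + 59.0 = -27.3211 + 59.0 = 31.7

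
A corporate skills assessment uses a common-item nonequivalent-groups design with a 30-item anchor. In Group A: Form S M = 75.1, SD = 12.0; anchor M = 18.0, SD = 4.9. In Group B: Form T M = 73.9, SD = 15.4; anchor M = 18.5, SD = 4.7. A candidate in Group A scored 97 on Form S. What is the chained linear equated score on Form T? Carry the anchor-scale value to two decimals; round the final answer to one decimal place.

101.6

Form S → anchor (Group A): v = (4.9/12.0)(97 − 75.1) + 18.0 = 26.94
anchor → Form T (Group B): y = (15.4/4.7)(26.94 − 18.5) + 73.9 = 101.6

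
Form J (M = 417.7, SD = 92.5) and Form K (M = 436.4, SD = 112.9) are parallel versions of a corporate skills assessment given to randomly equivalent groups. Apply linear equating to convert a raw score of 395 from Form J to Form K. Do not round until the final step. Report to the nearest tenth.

408.7

Linear equating: y = (SD_Y/SD_X)(x − M_X) + M_Y
y = (112.9/92.5)(395 − 417.7) + 436.4
y = 1.220541 × -22.7 + 436.4 = -27.7063 + 436.4 = 408.7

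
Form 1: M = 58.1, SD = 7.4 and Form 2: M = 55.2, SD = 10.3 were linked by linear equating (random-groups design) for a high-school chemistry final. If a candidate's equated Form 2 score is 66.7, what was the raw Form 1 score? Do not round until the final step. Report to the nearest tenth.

66.4

Invert y = (SD_Y/SD_X)(x − M_X) + M_Y:
x = (SD_X/SD_Y)(y − M_Y) + M_X = (7.4/10.3)(66.7 − 55.2) + 58.1
x = 0.718447 × 11.500 + 58.1 = 66.4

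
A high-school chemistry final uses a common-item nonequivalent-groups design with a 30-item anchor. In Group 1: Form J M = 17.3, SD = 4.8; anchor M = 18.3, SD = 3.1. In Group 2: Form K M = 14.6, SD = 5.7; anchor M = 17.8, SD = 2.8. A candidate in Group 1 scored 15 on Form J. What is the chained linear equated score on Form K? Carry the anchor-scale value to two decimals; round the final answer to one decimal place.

12.6

Form J → anchor (Group 1): v = (3.1/4.8)(15 − 17.3) + 18.3 = 16.81
anchor → Form K (Group 2): y = (5.7/2.8)(16.81 − 17.8) + 14.6 = 12.6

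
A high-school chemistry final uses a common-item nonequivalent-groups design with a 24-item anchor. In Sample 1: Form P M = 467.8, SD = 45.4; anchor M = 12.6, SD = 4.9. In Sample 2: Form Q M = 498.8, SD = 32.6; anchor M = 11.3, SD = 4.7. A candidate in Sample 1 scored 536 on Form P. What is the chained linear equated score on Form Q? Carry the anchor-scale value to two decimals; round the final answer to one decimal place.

Form P → anchor (Sample 1): v = (4.9/45.4)(536 − 467.8) + 12.6 = 19.96
anchor → Form Q (Sample 2): y = (32.6/4.7)(19.96 − 11.3) + 498.8 = 558.9

558.9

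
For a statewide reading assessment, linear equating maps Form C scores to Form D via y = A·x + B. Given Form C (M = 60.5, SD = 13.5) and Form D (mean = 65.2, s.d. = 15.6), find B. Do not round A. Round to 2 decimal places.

A = SD_Y / SD_X = 15.6 / 13.5 = 1.155556
B = M_Y − A·M_X = 65.2 − 1.155556 × 60.5 = -4.71

-4.71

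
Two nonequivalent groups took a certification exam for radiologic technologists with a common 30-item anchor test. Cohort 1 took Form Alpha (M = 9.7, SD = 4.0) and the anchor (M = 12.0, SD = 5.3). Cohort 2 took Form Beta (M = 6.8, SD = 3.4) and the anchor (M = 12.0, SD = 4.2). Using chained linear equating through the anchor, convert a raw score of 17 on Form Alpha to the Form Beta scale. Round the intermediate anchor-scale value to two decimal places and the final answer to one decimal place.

Form Alpha → anchor (Cohort 1): v = (5.3/4.0)(17 − 9.7) + 12.0 = 21.67
anchor → Form Beta (Cohort 2): y = (3.4/4.2)(21.67 − 12.0) + 6.8 = 14.6

14.6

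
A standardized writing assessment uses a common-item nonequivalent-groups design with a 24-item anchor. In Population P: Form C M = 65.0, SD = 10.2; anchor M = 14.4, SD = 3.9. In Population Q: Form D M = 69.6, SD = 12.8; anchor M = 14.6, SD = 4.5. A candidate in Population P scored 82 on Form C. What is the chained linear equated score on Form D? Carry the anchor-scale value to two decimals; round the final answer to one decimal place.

Form C → anchor (Population P): v = (3.9/10.2)(82 − 65.0) + 14.4 = 20.90
anchor → Form D (Population Q): y = (12.8/4.5)(20.90 − 14.6) + 69.6 = 87.5

87.5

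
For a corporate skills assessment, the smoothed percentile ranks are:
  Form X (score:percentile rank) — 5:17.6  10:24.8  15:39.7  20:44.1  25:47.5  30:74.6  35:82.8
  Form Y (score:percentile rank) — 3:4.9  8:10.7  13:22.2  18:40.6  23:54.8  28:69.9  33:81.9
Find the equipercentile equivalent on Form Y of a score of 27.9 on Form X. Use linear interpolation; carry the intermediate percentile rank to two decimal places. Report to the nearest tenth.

25.8

PR of 27.9 on Form X: 47.5 + (27.9 − 25)/(30 − 25) × (74.6 − 47.5) = 63.22
On Form Y, PR 63.22 falls between score 23 (PR 54.8) and 28 (PR 69.9).
Interpolate: 23 + (63.22 − 54.8)/(69.9 − 54.8) × (28 − 23) = 25.8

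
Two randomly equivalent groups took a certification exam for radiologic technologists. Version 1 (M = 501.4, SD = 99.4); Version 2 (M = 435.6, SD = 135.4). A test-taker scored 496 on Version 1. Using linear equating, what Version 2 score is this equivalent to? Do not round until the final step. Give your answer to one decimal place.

Linear equating: y = (SD_Y/SD_X)(x − M_X) + M_Y
y = (135.4/99.4)(496 − 501.4) + 435.6
y = 1.362173 × -5.4 + 435.6 = -7.3557 + 435.6 = 428.2

428.2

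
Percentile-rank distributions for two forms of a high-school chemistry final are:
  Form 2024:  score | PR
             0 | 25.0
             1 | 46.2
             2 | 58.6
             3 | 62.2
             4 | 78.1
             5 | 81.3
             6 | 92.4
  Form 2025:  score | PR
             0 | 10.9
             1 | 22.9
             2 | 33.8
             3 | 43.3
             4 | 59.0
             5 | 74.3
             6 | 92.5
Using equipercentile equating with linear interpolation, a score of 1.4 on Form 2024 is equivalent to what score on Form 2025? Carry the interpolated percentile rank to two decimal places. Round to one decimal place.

3.5

PR of 1.4 on Form 2024: 46.2 + (1.4 − 1)/(2 − 1) × (58.6 − 46.2) = 51.16
On Form 2025, PR 51.16 falls between score 3 (PR 43.3) and 4 (PR 59.0).
Interpolate: 3 + (51.16 − 43.3)/(59.0 − 43.3) × (4 − 3) = 3.5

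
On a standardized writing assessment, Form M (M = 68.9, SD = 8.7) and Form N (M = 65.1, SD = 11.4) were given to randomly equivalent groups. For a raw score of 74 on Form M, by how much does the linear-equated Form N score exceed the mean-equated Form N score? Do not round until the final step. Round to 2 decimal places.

1.58

Mean-equated: 74 + (65.1 − 68.9) = 70.20
Linear-equated: (11.4/8.7)(74 − 68.9) + 65.1 = 71.783
Difference = 71.783 − 70.20 = 1.58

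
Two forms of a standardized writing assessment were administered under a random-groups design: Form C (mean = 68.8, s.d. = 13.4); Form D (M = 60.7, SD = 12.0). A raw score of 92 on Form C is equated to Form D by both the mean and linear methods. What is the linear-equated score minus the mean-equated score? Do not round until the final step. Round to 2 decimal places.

Mean-equated: 92 + (60.7 − 68.8) = 83.90
Linear-equated: (12.0/13.4)(92 − 68.8) + 60.7 = 81.476
Difference = 81.476 − 83.90 = -2.42

-2.42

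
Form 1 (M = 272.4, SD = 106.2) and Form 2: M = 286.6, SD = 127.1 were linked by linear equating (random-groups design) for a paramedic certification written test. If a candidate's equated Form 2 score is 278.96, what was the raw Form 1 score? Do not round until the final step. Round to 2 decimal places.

Invert y = (SD_Y/SD_X)(x − M_X) + M_Y:
x = (SD_X/SD_Y)(y − M_Y) + M_X = (106.2/127.1)(278.96 − 286.6) + 272.4
x = 0.835563 × -7.640 + 272.4 = 266.02

266.02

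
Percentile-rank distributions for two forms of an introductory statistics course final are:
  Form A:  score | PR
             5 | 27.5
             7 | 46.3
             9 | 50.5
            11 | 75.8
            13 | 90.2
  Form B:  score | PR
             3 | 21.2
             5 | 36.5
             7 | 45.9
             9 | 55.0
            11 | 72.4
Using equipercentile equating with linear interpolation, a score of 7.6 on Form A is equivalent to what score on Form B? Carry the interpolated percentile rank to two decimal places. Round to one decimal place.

7.4

PR of 7.6 on Form A: 46.3 + (7.6 − 7)/(9 − 7) × (50.5 − 46.3) = 47.56
On Form B, PR 47.56 falls between score 7 (PR 45.9) and 9 (PR 55.0).
Interpolate: 7 + (47.56 − 45.9)/(55.0 − 45.9) × (9 − 7) = 7.4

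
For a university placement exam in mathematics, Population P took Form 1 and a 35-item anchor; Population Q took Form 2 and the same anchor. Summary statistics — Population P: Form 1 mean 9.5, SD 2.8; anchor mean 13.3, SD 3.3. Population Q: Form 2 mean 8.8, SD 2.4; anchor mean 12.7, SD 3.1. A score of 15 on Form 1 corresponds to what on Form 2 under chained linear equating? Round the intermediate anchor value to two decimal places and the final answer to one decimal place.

14.3

Form 1 → anchor (Population P): v = (3.3/2.8)(15 − 9.5) + 13.3 = 19.78
anchor → Form 2 (Population Q): y = (2.4/3.1)(19.78 − 12.7) + 8.8 = 14.3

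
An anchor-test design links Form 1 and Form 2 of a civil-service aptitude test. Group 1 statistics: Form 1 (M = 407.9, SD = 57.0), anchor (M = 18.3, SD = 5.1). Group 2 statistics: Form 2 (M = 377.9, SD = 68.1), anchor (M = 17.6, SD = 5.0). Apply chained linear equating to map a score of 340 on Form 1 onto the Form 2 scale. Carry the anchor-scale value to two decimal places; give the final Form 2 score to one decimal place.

304.6

Form 1 → anchor (Group 1): v = (5.1/57.0)(340 − 407.9) + 18.3 = 12.22
anchor → Form 2 (Group 2): y = (68.1/5.0)(12.22 − 17.6) + 377.9 = 304.6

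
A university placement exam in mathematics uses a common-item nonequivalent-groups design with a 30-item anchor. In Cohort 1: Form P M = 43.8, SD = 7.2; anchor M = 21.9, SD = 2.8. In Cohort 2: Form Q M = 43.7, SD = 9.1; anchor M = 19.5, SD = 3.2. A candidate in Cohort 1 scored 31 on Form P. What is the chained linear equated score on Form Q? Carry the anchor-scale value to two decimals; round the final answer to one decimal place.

36.4

Form P → anchor (Cohort 1): v = (2.8/7.2)(31 − 43.8) + 21.9 = 16.92
anchor → Form Q (Cohort 2): y = (9.1/3.2)(16.92 − 19.5) + 43.7 = 36.4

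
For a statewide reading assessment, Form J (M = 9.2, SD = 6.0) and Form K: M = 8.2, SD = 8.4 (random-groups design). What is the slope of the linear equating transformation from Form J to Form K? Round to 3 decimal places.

A = SD_Y / SD_X = 8.4 / 6.0 = 1.400

1.400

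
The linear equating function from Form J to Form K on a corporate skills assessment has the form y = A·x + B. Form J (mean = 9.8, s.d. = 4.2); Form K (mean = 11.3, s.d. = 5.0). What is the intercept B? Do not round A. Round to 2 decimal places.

-0.37

A = SD_Y / SD_X = 5.0 / 4.2 = 1.190476
B = M_Y − A·M_X = 11.3 − 1.190476 × 9.8 = -0.37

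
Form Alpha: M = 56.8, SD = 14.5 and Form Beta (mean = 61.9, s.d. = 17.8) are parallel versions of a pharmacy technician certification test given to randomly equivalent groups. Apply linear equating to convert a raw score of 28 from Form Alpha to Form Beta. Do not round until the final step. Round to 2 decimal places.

Linear equating: y = (SD_Y/SD_X)(x − M_X) + M_Y
y = (17.8/14.5)(28 − 56.8) + 61.9
y = 1.227586 × -28.8 + 61.9 = -35.3545 + 61.9 = 26.55

26.55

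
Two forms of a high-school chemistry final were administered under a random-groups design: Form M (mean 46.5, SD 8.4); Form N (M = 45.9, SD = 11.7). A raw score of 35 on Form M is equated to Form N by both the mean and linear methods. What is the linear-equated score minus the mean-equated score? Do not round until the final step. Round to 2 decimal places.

-4.52

Mean-equated: 35 + (45.9 − 46.5) = 34.40
Linear-equated: (11.7/8.4)(35 − 46.5) + 45.9 = 29.882
Difference = 29.882 − 34.40 = -4.52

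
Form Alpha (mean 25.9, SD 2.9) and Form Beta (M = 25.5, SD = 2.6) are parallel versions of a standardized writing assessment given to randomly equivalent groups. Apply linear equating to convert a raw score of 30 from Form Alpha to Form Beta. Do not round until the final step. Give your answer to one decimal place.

Linear equating: y = (SD_Y/SD_X)(x − M_X) + M_Y
y = (2.6/2.9)(30 − 25.9) + 25.5
y = 0.896552 × 4.1 + 25.5 = 3.6759 + 25.5 = 29.2

29.2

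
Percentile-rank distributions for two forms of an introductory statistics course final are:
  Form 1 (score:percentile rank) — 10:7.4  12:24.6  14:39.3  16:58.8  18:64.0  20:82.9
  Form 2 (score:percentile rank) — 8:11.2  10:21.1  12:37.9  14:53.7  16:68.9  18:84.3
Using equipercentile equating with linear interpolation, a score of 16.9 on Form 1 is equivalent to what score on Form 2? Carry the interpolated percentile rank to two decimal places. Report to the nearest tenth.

15.0

PR of 16.9 on Form 1: 58.8 + (16.9 − 16)/(18 − 16) × (64.0 − 58.8) = 61.14
On Form 2, PR 61.14 falls between score 14 (PR 53.7) and 16 (PR 68.9).
Interpolate: 14 + (61.14 − 53.7)/(68.9 − 53.7) × (16 − 14) = 15.0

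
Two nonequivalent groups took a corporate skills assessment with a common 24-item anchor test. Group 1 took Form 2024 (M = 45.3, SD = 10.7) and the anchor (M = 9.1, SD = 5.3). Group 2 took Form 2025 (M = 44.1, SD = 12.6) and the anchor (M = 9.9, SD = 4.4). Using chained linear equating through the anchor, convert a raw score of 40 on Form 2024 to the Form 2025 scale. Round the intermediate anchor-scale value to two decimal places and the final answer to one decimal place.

34.3

Form 2024 → anchor (Group 1): v = (5.3/10.7)(40 − 45.3) + 9.1 = 6.47
anchor → Form 2025 (Group 2): y = (12.6/4.4)(6.47 − 9.9) + 44.1 = 34.3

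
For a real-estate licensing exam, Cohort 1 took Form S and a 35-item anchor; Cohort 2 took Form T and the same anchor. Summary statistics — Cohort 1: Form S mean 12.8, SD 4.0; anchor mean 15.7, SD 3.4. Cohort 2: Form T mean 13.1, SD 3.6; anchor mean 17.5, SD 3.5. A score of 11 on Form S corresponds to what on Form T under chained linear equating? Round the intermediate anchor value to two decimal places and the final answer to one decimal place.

9.7

Form S → anchor (Cohort 1): v = (3.4/4.0)(11 − 12.8) + 15.7 = 14.17
anchor → Form T (Cohort 2): y = (3.6/3.5)(14.17 − 17.5) + 13.1 = 9.7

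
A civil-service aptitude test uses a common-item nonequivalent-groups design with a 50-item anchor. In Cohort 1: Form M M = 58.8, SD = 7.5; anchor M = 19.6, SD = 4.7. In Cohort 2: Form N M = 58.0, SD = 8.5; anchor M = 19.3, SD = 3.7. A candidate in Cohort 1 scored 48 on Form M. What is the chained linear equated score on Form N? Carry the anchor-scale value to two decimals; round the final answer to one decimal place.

43.1

Form M → anchor (Cohort 1): v = (4.7/7.5)(48 − 58.8) + 19.6 = 12.83
anchor → Form N (Cohort 2): y = (8.5/3.7)(12.83 − 19.3) + 58.0 = 43.1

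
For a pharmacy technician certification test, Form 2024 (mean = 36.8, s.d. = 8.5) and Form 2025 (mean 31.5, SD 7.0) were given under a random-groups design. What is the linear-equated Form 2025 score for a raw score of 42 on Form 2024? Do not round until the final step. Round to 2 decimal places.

Linear equating: y = (SD_Y/SD_X)(x − M_X) + M_Y
y = (7.0/8.5)(42 − 36.8) + 31.5
y = 0.823529 × 5.2 + 31.5 = 4.2824 + 31.5 = 35.78

35.78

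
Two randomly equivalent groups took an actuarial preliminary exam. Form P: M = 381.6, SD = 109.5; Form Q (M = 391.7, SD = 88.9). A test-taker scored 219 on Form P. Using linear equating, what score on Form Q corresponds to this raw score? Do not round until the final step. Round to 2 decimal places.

259.69

Linear equating: y = (SD_Y/SD_X)(x − M_X) + M_Y
y = (88.9/109.5)(219 − 381.6) + 391.7
y = 0.811872 × -162.6 + 391.7 = -132.0104 + 391.7 = 259.69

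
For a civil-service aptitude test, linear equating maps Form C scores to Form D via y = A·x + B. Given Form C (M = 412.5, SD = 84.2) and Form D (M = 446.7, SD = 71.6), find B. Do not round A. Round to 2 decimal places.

95.93

A = SD_Y / SD_X = 71.6 / 84.2 = 0.850356
B = M_Y − A·M_X = 446.7 − 0.850356 × 412.5 = 95.93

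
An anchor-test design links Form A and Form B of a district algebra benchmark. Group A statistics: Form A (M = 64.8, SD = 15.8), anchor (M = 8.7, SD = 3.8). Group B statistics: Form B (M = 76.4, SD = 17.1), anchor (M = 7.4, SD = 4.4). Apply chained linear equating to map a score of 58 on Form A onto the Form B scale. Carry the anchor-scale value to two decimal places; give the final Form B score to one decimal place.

Form A → anchor (Group A): v = (3.8/15.8)(58 − 64.8) + 8.7 = 7.06
anchor → Form B (Group B): y = (17.1/4.4)(7.06 − 7.4) + 76.4 = 75.1

75.1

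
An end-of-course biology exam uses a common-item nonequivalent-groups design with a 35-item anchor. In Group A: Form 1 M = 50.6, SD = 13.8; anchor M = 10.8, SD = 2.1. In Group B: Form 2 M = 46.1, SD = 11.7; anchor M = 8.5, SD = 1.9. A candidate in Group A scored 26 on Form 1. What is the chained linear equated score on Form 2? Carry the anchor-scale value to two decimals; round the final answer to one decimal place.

37.2

Form 1 → anchor (Group A): v = (2.1/13.8)(26 − 50.6) + 10.8 = 7.06
anchor → Form 2 (Group B): y = (11.7/1.9)(7.06 − 8.5) + 46.1 = 37.2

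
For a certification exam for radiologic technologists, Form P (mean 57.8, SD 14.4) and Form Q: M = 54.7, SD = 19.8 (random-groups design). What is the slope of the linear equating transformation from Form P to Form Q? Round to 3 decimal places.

1.375

A = SD_Y / SD_X = 19.8 / 14.4 = 1.375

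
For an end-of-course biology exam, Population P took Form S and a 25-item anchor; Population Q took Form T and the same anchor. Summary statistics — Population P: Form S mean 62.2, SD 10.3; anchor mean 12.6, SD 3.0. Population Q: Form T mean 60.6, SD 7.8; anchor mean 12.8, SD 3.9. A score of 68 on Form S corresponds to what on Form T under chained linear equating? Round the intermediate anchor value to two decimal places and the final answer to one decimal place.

Form S → anchor (Population P): v = (3.0/10.3)(68 − 62.2) + 12.6 = 14.29
anchor → Form T (Population Q): y = (7.8/3.9)(14.29 − 12.8) + 60.6 = 63.6

63.6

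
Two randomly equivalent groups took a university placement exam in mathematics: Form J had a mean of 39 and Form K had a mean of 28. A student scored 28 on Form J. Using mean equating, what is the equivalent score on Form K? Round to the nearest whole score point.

17

Mean equating: y = x + (M_Y − M_X) = 28 + (28 − 39) = 17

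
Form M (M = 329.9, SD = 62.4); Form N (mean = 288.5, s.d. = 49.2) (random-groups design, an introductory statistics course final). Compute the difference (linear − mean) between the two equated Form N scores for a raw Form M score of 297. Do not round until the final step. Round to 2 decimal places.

Mean-equated: 297 + (288.5 − 329.9) = 255.60
Linear-equated: (49.2/62.4)(297 − 329.9) + 288.5 = 262.560
Difference = 262.560 − 255.60 = 6.96

6.96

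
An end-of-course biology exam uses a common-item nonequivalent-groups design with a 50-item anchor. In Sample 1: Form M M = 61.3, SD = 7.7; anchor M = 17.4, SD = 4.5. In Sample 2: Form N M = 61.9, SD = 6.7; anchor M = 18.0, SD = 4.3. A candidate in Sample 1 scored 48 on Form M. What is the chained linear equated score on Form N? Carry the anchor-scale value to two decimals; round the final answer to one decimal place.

Form M → anchor (Sample 1): v = (4.5/7.7)(48 − 61.3) + 17.4 = 9.63
anchor → Form N (Sample 2): y = (6.7/4.3)(9.63 − 18.0) + 61.9 = 48.9

48.9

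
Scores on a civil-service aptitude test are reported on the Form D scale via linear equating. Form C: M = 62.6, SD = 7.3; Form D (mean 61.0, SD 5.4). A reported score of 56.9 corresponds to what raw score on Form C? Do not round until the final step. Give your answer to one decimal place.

Invert y = (SD_Y/SD_X)(x − M_X) + M_Y:
x = (SD_X/SD_Y)(y − M_Y) + M_X = (7.3/5.4)(56.9 − 61.0) + 62.6
x = 1.351852 × -4.100 + 62.6 = 57.1

57.1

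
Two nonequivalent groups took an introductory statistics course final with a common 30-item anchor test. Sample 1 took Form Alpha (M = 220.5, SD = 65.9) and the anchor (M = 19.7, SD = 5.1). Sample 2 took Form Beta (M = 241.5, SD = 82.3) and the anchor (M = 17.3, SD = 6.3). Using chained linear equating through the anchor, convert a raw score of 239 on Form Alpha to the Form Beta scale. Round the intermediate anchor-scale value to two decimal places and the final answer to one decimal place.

291.5

Form Alpha → anchor (Sample 1): v = (5.1/65.9)(239 − 220.5) + 19.7 = 21.13
anchor → Form Beta (Sample 2): y = (82.3/6.3)(21.13 − 17.3) + 241.5 = 291.5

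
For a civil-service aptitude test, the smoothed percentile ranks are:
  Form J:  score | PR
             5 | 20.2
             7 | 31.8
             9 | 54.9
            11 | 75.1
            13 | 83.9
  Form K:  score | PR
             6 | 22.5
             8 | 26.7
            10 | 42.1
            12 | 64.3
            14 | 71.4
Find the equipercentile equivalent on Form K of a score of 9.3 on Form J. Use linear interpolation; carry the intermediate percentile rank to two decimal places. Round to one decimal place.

11.4

PR of 9.3 on Form J: 54.9 + (9.3 − 9)/(11 − 9) × (75.1 − 54.9) = 57.93
On Form K, PR 57.93 falls between score 10 (PR 42.1) and 12 (PR 64.3).
Interpolate: 10 + (57.93 − 42.1)/(64.3 − 42.1) × (12 − 10) = 11.4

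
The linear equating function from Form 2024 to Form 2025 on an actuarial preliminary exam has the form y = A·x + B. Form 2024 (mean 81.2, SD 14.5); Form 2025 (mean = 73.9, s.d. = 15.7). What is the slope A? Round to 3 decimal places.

A = SD_Y / SD_X = 15.7 / 14.5 = 1.083

1.083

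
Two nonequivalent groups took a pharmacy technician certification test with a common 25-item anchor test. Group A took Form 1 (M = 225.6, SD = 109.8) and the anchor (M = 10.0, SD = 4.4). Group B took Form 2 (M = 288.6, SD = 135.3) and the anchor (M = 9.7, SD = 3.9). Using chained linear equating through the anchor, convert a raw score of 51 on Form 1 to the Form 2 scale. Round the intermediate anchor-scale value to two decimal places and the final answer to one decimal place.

Form 1 → anchor (Group A): v = (4.4/109.8)(51 − 225.6) + 10.0 = 3.00
anchor → Form 2 (Group B): y = (135.3/3.9)(3.00 − 9.7) + 288.6 = 56.2

56.2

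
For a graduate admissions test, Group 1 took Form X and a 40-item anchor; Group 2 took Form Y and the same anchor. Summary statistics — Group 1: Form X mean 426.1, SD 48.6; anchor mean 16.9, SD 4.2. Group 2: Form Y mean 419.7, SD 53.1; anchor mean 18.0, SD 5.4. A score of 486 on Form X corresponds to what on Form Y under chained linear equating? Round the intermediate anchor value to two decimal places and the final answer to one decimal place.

459.8

Form X → anchor (Group 1): v = (4.2/48.6)(486 − 426.1) + 16.9 = 22.08
anchor → Form Y (Group 2): y = (53.1/5.4)(22.08 − 18.0) + 419.7 = 459.8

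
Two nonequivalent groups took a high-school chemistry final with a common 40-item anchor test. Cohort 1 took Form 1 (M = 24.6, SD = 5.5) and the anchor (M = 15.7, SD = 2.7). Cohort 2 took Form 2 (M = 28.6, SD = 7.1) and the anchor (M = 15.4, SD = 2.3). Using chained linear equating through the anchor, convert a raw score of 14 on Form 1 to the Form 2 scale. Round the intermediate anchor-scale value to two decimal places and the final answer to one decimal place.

13.5

Form 1 → anchor (Cohort 1): v = (2.7/5.5)(14 − 24.6) + 15.7 = 10.50
anchor → Form 2 (Cohort 2): y = (7.1/2.3)(10.50 − 15.4) + 28.6 = 13.5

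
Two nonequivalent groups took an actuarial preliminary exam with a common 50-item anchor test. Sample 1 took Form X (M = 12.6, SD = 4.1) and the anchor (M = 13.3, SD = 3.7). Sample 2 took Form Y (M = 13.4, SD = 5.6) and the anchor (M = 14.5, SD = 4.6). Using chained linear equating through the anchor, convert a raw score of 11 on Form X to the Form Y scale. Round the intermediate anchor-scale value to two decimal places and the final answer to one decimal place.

10.2

Form X → anchor (Sample 1): v = (3.7/4.1)(11 − 12.6) + 13.3 = 11.86
anchor → Form Y (Sample 2): y = (5.6/4.6)(11.86 − 14.5) + 13.4 = 10.2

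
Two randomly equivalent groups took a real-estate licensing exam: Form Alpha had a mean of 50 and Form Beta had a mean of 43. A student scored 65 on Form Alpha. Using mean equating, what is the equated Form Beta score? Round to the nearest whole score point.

58

Mean equating: y = x + (M_Y − M_X) = 65 + (43 − 50) = 58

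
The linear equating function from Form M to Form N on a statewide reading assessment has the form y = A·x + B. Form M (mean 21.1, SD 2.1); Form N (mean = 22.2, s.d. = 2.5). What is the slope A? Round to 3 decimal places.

1.190

A = SD_Y / SD_X = 2.5 / 2.1 = 1.190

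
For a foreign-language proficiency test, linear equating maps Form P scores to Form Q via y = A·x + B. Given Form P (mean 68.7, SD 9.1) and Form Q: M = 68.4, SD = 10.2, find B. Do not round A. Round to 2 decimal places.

A = SD_Y / SD_X = 10.2 / 9.1 = 1.120879
B = M_Y − A·M_X = 68.4 − 1.120879 × 68.7 = -8.60

-8.60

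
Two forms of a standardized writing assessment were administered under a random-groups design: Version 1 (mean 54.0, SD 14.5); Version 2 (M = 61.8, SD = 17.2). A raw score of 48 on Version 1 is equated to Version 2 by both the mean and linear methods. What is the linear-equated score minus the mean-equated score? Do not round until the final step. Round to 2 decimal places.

-1.12

Mean-equated: 48 + (61.8 − 54.0) = 55.80
Linear-equated: (17.2/14.5)(48 − 54.0) + 61.8 = 54.683
Difference = 54.683 − 55.80 = -1.12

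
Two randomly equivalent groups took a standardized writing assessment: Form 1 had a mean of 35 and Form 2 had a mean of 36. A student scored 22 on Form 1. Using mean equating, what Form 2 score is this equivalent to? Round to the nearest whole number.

23

Mean equating: y = x + (M_Y − M_X) = 22 + (36 − 35) = 23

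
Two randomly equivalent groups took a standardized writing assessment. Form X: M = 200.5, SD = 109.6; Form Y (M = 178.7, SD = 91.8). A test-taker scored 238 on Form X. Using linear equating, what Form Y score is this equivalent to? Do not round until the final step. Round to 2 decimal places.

Linear equating: y = (SD_Y/SD_X)(x − M_X) + M_Y
y = (91.8/109.6)(238 − 200.5) + 178.7
y = 0.837591 × 37.5 + 178.7 = 31.4097 + 178.7 = 210.11

210.11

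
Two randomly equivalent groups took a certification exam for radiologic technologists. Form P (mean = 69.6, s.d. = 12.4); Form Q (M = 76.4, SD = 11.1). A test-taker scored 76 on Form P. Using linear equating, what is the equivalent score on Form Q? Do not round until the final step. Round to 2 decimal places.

82.13

Linear equating: y = (SD_Y/SD_X)(x − M_X) + M_Y
y = (11.1/12.4)(76 − 69.6) + 76.4
y = 0.895161 × 6.4 + 76.4 = 5.7290 + 76.4 = 82.13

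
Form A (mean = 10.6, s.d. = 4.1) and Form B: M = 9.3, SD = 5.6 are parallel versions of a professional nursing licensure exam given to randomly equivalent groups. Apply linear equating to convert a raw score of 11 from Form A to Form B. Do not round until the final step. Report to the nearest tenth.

Linear equating: y = (SD_Y/SD_X)(x − M_X) + M_Y
y = (5.6/4.1)(11 − 10.6) + 9.3
y = 1.365854 × 0.4 + 9.3 = 0.5463 + 9.3 = 9.8

9.8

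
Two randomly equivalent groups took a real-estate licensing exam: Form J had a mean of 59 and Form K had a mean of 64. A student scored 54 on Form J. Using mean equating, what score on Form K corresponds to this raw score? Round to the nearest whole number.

59

Mean equating: y = x + (M_Y − M_X) = 54 + (64 − 59) = 59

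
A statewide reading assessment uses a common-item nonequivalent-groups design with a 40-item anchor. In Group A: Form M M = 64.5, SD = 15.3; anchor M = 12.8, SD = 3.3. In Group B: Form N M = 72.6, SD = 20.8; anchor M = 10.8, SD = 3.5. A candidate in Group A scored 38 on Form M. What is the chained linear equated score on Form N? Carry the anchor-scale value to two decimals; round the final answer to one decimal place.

Form M → anchor (Group A): v = (3.3/15.3)(38 − 64.5) + 12.8 = 7.08
anchor → Form N (Group B): y = (20.8/3.5)(7.08 − 10.8) + 72.6 = 50.5

50.5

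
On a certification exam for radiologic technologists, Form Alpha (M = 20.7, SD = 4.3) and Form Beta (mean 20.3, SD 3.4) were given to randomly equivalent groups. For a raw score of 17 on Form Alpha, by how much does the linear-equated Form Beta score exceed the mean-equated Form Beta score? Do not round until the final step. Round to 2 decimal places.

0.77

Mean-equated: 17 + (20.3 − 20.7) = 16.60
Linear-equated: (3.4/4.3)(17 − 20.7) + 20.3 = 17.374
Difference = 17.374 − 16.60 = 0.77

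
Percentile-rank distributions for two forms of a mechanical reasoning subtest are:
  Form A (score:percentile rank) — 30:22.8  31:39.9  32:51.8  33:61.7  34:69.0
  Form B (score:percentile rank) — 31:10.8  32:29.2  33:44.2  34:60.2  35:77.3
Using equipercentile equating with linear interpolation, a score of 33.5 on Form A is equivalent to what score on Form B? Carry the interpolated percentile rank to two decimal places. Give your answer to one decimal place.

PR of 33.5 on Form A: 61.7 + (33.5 − 33)/(34 − 33) × (69.0 − 61.7) = 65.35
On Form B, PR 65.35 falls between score 34 (PR 60.2) and 35 (PR 77.3).
Interpolate: 34 + (65.35 − 60.2)/(77.3 − 60.2) × (35 − 34) = 34.3

34.3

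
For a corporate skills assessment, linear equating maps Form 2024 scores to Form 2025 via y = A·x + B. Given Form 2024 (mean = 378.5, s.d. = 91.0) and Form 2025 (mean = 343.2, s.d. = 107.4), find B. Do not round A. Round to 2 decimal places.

-103.51

A = SD_Y / SD_X = 107.4 / 91.0 = 1.180220
B = M_Y − A·M_X = 343.2 − 1.180220 × 378.5 = -103.51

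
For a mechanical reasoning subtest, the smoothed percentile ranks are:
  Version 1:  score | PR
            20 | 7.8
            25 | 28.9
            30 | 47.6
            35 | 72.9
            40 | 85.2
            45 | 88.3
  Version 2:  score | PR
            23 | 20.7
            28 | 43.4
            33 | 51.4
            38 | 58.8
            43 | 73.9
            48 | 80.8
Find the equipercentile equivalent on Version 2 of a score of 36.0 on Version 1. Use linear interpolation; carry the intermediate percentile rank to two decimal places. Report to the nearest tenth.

PR of 36.0 on Version 1: 72.9 + (36.0 − 35)/(40 − 35) × (85.2 − 72.9) = 75.36
On Version 2, PR 75.36 falls between score 43 (PR 73.9) and 48 (PR 80.8).
Interpolate: 43 + (75.36 − 73.9)/(80.8 − 73.9) × (48 − 43) = 44.1

44.1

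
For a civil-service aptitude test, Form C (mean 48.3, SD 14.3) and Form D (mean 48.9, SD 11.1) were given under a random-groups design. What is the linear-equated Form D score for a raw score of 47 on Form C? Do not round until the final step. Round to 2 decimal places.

47.89

Linear equating: y = (SD_Y/SD_X)(x − M_X) + M_Y
y = (11.1/14.3)(47 − 48.3) + 48.9
y = 0.776224 × -1.3 + 48.9 = -1.0091 + 48.9 = 47.89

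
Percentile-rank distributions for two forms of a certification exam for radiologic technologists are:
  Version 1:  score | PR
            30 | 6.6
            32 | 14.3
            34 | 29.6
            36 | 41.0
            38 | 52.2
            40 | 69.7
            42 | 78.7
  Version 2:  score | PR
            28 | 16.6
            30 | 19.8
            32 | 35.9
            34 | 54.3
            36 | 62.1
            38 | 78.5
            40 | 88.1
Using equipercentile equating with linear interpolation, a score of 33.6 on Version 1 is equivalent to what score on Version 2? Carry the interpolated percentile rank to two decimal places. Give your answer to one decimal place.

30.8

PR of 33.6 on Version 1: 14.3 + (33.6 − 32)/(34 − 32) × (29.6 − 14.3) = 26.54
On Version 2, PR 26.54 falls between score 30 (PR 19.8) and 32 (PR 35.9).
Interpolate: 30 + (26.54 − 19.8)/(35.9 − 19.8) × (32 − 30) = 30.8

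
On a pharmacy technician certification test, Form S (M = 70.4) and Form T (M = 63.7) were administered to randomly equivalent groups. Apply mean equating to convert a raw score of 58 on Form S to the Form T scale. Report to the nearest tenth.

51.3

Mean equating: y = x + (M_Y − M_X) = 58 + (63.7 − 70.4) = 51.3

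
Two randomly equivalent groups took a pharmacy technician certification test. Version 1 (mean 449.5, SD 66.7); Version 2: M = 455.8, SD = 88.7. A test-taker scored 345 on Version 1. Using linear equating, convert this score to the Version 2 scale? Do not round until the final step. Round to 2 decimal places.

316.83

Linear equating: y = (SD_Y/SD_X)(x − M_X) + M_Y
y = (88.7/66.7)(345 − 449.5) + 455.8
y = 1.329835 × -104.5 + 455.8 = -138.9678 + 455.8 = 316.83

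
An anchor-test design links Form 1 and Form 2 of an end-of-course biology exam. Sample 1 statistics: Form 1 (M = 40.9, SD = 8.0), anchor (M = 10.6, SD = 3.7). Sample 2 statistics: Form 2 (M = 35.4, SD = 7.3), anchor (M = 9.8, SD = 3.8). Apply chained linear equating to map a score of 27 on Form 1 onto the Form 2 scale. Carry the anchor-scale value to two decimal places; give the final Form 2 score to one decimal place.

24.6

Form 1 → anchor (Sample 1): v = (3.7/8.0)(27 − 40.9) + 10.6 = 4.17
anchor → Form 2 (Sample 2): y = (7.3/3.8)(4.17 − 9.8) + 35.4 = 24.6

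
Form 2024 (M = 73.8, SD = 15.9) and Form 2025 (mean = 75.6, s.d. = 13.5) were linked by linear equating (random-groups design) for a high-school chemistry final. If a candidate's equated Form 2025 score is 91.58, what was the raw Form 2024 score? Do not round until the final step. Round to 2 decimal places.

92.62

Invert y = (SD_Y/SD_X)(x − M_X) + M_Y:
x = (SD_X/SD_Y)(y − M_Y) + M_X = (15.9/13.5)(91.58 − 75.6) + 73.8
x = 1.177778 × 15.980 + 73.8 = 92.62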